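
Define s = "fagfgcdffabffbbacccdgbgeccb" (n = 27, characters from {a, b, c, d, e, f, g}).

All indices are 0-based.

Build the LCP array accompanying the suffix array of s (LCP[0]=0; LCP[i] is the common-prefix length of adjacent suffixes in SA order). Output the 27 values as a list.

[0, 1, 1, 0, 1, 1, 1, 1, 0, 1, 2, 2, 1, 2, 0, 1, 0, 0, 2, 1, 1, 2, 1, 0, 1, 1, 1]

rank | idx | suffix
   0 |   9 | abffbbacccdgbgeccb
   1 |  15 | acccdgbgeccb
   2 |   1 | agfgcdffabffbbacccdgbgeccb
   3 |  26 | b
   4 |  14 | bacccdgbgeccb
   5 |  13 | bbacccdgbgeccb
   6 |  10 | bffbbacccdgbgeccb
   7 |  21 | bgeccb
   8 |  25 | cb
   9 |  24 | ccb
  10 |  16 | cccdgbgeccb
  11 |  17 | ccdgbgeccb
  12 |   5 | cdffabffbbacccdgbgeccb
  13 |  18 | cdgbgeccb
  14 |   6 | dffabffbbacccdgbgeccb
  15 |  19 | dgbgeccb
  16 |  23 | eccb
  17 |   8 | fabffbbacccdgbgeccb
  18 |   0 | fagfgcdffabffbbacccdgbgeccb
  19 |  12 | fbbacccdgbgeccb
  20 |   7 | ffabffbbacccdgbgeccb
  21 |  11 | ffbbacccdgbgeccb
  22 |   3 | fgcdffabffbbacccdgbgeccb
  23 |  20 | gbgeccb
  24 |   4 | gcdffabffbbacccdgbgeccb
  25 |  22 | geccb
  26 |   2 | gfgcdffabffbbacccdgbgeccb

SA = [9, 15, 1, 26, 14, 13, 10, 21, 25, 24, 16, 17, 5, 18, 6, 19, 23, 8, 0, 12, 7, 11, 3, 20, 4, 22, 2]
i: (SA[i-1],SA[i]) lcp shared
  1: (9,15) 1 'a'
  2: (15,1) 1 'a'
  3: (1,26) 0 ''
  4: (26,14) 1 'b'
  5: (14,13) 1 'b'
  6: (13,10) 1 'b'
  7: (10,21) 1 'b'
  8: (21,25) 0 ''
  9: (25,24) 1 'c'
  10: (24,16) 2 'cc'
  11: (16,17) 2 'cc'
  12: (17,5) 1 'c'
  13: (5,18) 2 'cd'
  14: (18,6) 0 ''
  15: (6,19) 1 'd'
  16: (19,23) 0 ''
  17: (23,8) 0 ''
  18: (8,0) 2 'fa'
  19: (0,12) 1 'f'
  20: (12,7) 1 'f'
  21: (7,11) 2 'ff'
  22: (11,3) 1 'f'
  23: (3,20) 0 ''
  24: (20,4) 1 'g'
  25: (4,22) 1 'g'
  26: (22,2) 1 'g'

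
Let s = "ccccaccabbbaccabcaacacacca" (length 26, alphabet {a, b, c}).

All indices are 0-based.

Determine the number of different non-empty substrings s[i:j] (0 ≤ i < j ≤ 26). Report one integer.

sorted suffixes:
  #0 SA[0]=25  'a'
  #1 SA[1]=17  'aacacacca'
  #2 SA[2]=7  'abbbaccabcaacacacca'
  #3 SA[3]=14  'abcaacacacca'
  #4 SA[4]=18  'acacacca'
  #5 SA[5]=20  'acacca'
  #6 SA[6]=22  'acca'
  #7 SA[7]=4  'accabbbaccabcaacacacca'
  #8 SA[8]=11  'accabcaacacacca'
  #9 SA[9]=10  'baccabcaacacacca'
  #10 SA[10]=9  'bbaccabcaacacacca'
  #11 SA[11]=8  'bbbaccabcaacacacca'
  #12 SA[12]=15  'bcaacacacca'
  #13 SA[13]=24  'ca'
  #14 SA[14]=16  'caacacacca'
  #15 SA[15]=6  'cabbbaccabcaacacacca'
  #16 SA[16]=13  'cabcaacacacca'
  #17 SA[17]=19  'cacacca'
  #18 SA[18]=21  'cacca'
  #19 SA[19]=3  'caccabbbaccabcaacacacca'
  #20 SA[20]=23  'cca'
  #21 SA[21]=5  'ccabbbaccabcaacacacca'
  #22 SA[22]=12  'ccabcaacacacca'
  #23 SA[23]=2  'ccaccabbbaccabcaacacacca'
  #24 SA[24]=1  'cccaccabbbaccabcaacacacca'
  #25 SA[25]=0  'ccccaccabbbaccabcaacacacca'

SA = [25, 17, 7, 14, 18, 20, 22, 4, 11, 10, 9, 8, 15, 24, 16, 6, 13, 19, 21, 3, 23, 5, 12, 2, 1, 0]
i: (SA[i-1],SA[i]) lcp shared
  1: (25,17) 1 'a'
  2: (17,7) 1 'a'
  3: (7,14) 2 'ab'
  4: (14,18) 1 'a'
  5: (18,20) 4 'acac'
  6: (20,22) 2 'ac'
  7: (22,4) 4 'acca'
  8: (4,11) 5 'accab'
  9: (11,10) 0 ''
  10: (10,9) 1 'b'
  11: (9,8) 2 'bb'
  12: (8,15) 1 'b'
  13: (15,24) 0 ''
  14: (24,16) 2 'ca'
  15: (16,6) 2 'ca'
  16: (6,13) 3 'cab'
  17: (13,19) 2 'ca'
  18: (19,21) 3 'cac'
  19: (21,3) 5 'cacca'
  20: (3,23) 1 'c'
  21: (23,5) 3 'cca'
  22: (5,12) 4 'ccab'
  23: (12,2) 3 'cca'
  24: (2,1) 2 'cc'
  25: (1,0) 3 'ccc'

n(n+1)/2 = 26·27/2 = 351
Σ LCP = 0 + 1 + 1 + 2 + 1 + 4 + 2 + 4 + 5 + 0 + 1 + 2 + 1 + 0 + 2 + 2 + 3 + 2 + 3 + 5 + 1 + 3 + 4 + 3 + 2 + 3 = 57
distinct = 351 − 57 = 294

294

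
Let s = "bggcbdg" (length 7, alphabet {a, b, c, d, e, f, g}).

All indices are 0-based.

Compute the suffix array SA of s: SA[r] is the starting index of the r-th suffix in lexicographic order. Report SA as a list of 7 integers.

[4, 0, 3, 5, 6, 2, 1]

rank→(start, suffix):
  0 → (4, 'bdg')
  1 → (0, 'bggcbdg')
  2 → (3, 'cbdg')
  3 → (5, 'dg')
  4 → (6, 'g')
  5 → (2, 'gcbdg')
  6 → (1, 'ggcbdg')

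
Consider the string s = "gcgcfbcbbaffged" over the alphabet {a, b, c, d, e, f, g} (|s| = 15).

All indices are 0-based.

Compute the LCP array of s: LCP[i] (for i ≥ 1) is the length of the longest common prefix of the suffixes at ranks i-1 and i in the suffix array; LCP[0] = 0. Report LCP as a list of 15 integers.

sorted suffixes:
  #0 SA[0]=9  'affged'
  #1 SA[1]=8  'baffged'
  #2 SA[2]=7  'bbaffged'
  #3 SA[3]=5  'bcbbaffged'
  #4 SA[4]=6  'cbbaffged'
  #5 SA[5]=3  'cfbcbbaffged'
  #6 SA[6]=1  'cgcfbcbbaffged'
  #7 SA[7]=14  'd'
  #8 SA[8]=13  'ed'
  #9 SA[9]=4  'fbcbbaffged'
  #10 SA[10]=10  'ffged'
  #11 SA[11]=11  'fged'
  #12 SA[12]=2  'gcfbcbbaffged'
  #13 SA[13]=0  'gcgcfbcbbaffged'
  #14 SA[14]=12  'ged'

SA = [9, 8, 7, 5, 6, 3, 1, 14, 13, 4, 10, 11, 2, 0, 12]
rank  pair      lcp
   1  s[9:],s[8:]  0  ''
   2  s[8:],s[7:]  1  'b'
   3  s[7:],s[5:]  1  'b'
   4  s[5:],s[6:]  0  ''
   5  s[6:],s[3:]  1  'c'
   6  s[3:],s[1:]  1  'c'
   7  s[1:],s[14:]  0  ''
   8  s[14:],s[13:]  0  ''
   9  s[13:],s[4:]  0  ''
  10  s[4:],s[10:]  1  'f'
  11  s[10:],s[11:]  1  'f'
  12  s[11:],s[2:]  0  ''
  13  s[2:],s[0:]  2  'gc'
  14  s[0:],s[12:]  1  'g'

[0, 0, 1, 1, 0, 1, 1, 0, 0, 0, 1, 1, 0, 2, 1]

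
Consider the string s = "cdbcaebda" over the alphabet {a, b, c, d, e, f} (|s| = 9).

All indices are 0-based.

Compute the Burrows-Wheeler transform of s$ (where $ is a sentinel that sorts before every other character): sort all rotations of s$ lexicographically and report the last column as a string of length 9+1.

rank  rotation    last
    0  $cdbcaebda  a
    1  a$cdbcaebd  d
    2  aebda$cdbc  c
    3  bcaebda$cd  d
    4  bda$cdbcae  e
    5  caebda$cdb  b
    6  cdbcaebda$  $
    7  da$cdbcaeb  b
    8  dbcaebda$c  c
    9  ebda$cdbca  a

adcdeb$bca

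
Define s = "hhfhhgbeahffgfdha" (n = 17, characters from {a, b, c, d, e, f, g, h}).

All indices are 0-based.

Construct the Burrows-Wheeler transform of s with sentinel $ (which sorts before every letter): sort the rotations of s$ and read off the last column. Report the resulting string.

rank  rotation            last
    0  $hhfhhgbeahffgfdha  a
    1  a$hhfhhgbeahffgfdh  h
    2  ahffgfdha$hhfhhgbe  e
    3  beahffgfdha$hhfhhg  g
    4  dha$hhfhhgbeahffgf  f
    5  eahffgfdha$hhfhhgb  b
    6  fdha$hhfhhgbeahffg  g
    7  ffgfdha$hhfhhgbeah  h
    8  fgfdha$hhfhhgbeahf  f
    9  fhhgbeahffgfdha$hh  h
   10  gbeahffgfdha$hhfhh  h
   11  gfdha$hhfhhgbeahff  f
   12  ha$hhfhhgbeahffgfd  d
   13  hffgfdha$hhfhhgbea  a
   14  hfhhgbeahffgfdha$h  h
   15  hgbeahffgfdha$hhfh  h
   16  hhfhhgbeahffgfdha$  $
   17  hhgbeahffgfdha$hhf  f

ahegfbghfhhfdahh$f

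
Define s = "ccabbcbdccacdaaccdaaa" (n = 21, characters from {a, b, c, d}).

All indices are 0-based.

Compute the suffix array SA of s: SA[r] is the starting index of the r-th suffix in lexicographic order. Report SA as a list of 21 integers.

[20, 19, 18, 13, 2, 14, 10, 3, 4, 6, 1, 9, 5, 0, 8, 15, 16, 11, 17, 12, 7]

rank | idx | suffix
   0 |  20 | a
   1 |  19 | aa
   2 |  18 | aaa
   3 |  13 | aaccdaaa
   4 |   2 | abbcbdccacdaaccdaaa
   5 |  14 | accdaaa
   6 |  10 | acdaaccdaaa
   7 |   3 | bbcbdccacdaaccdaaa
   8 |   4 | bcbdccacdaaccdaaa
   9 |   6 | bdccacdaaccdaaa
  10 |   1 | cabbcbdccacdaaccdaaa
  11 |   9 | cacdaaccdaaa
  12 |   5 | cbdccacdaaccdaaa
  13 |   0 | ccabbcbdccacdaaccdaaa
  14 |   8 | ccacdaaccdaaa
  15 |  15 | ccdaaa
  16 |  16 | cdaaa
  17 |  11 | cdaaccdaaa
  18 |  17 | daaa
  19 |  12 | daaccdaaa
  20 |   7 | dccacdaaccdaaa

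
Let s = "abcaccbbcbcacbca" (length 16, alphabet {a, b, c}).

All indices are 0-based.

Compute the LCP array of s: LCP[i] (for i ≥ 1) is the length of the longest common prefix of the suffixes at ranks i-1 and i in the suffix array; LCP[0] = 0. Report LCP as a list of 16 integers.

rank→(start, suffix):
  0 → (15, 'a')
  1 → (0, 'abcaccbbcbcacbca')
  2 → (11, 'acbca')
  3 → (3, 'accbbcbcacbca')
  4 → (6, 'bbcbcacbca')
  5 → (13, 'bca')
  6 → (9, 'bcacbca')
  7 → (1, 'bcaccbbcbcacbca')
  8 → (7, 'bcbcacbca')
  9 → (14, 'ca')
  10 → (10, 'cacbca')
  11 → (2, 'caccbbcbcacbca')
  12 → (5, 'cbbcbcacbca')
  13 → (12, 'cbca')
  14 → (8, 'cbcacbca')
  15 → (4, 'ccbbcbcacbca')

SA = [15, 0, 11, 3, 6, 13, 9, 1, 7, 14, 10, 2, 5, 12, 8, 4]
[i] adj suffixes → lcp
  [1] 15/0 → 1 ('a')
  [2] 0/11 → 1 ('a')
  [3] 11/3 → 2 ('ac')
  [4] 3/6 → 0 ('')
  [5] 6/13 → 1 ('b')
  [6] 13/9 → 3 ('bca')
  [7] 9/1 → 4 ('bcac')
  [8] 1/7 → 2 ('bc')
  [9] 7/14 → 0 ('')
  [10] 14/10 → 2 ('ca')
  [11] 10/2 → 3 ('cac')
  [12] 2/5 → 1 ('c')
  [13] 5/12 → 2 ('cb')
  [14] 12/8 → 4 ('cbca')
  [15] 8/4 → 1 ('c')

[0, 1, 1, 2, 0, 1, 3, 4, 2, 0, 2, 3, 1, 2, 4, 1]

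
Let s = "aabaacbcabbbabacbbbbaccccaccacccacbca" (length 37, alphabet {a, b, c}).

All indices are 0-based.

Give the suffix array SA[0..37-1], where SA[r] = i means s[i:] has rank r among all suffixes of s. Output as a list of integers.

[36, 0, 3, 1, 12, 8, 14, 32, 4, 25, 28, 20, 2, 11, 13, 19, 10, 18, 9, 17, 16, 34, 6, 35, 7, 31, 24, 27, 15, 33, 5, 30, 23, 26, 29, 22, 21]

rank | idx | suffix
   0 |  36 | a
   1 |   0 | aabaacbcabbbabacbbbbaccccaccacccacbca
   2 |   3 | aacbcabbbabacbbbbaccccaccacccacbca
   3 |   1 | abaacbcabbbabacbbbbaccccaccacccacbca
   4 |  12 | abacbbbbaccccaccacccacbca
   5 |   8 | abbbabacbbbbaccccaccacccacbca
   6 |  14 | acbbbbaccccaccacccacbca
   7 |  32 | acbca
   8 |   4 | acbcabbbabacbbbbaccccaccacccacbca
   9 |  25 | accacccacbca
  10 |  28 | acccacbca
  11 |  20 | accccaccacccacbca
  12 |   2 | baacbcabbbabacbbbbaccccaccacccacbca
  13 |  11 | babacbbbbaccccaccacccacbca
  14 |  13 | bacbbbbaccccaccacccacbca
  15 |  19 | baccccaccacccacbca
  16 |  10 | bbabacbbbbaccccaccacccacbca
  17 |  18 | bbaccccaccacccacbca
  18 |   9 | bbbabacbbbbaccccaccacccacbca
  19 |  17 | bbbaccccaccacccacbca
  20 |  16 | bbbbaccccaccacccacbca
  21 |  34 | bca
  22 |   6 | bcabbbabacbbbbaccccaccacccacbca
  23 |  35 | ca
  24 |   7 | cabbbabacbbbbaccccaccacccacbca
  25 |  31 | cacbca
  26 |  24 | caccacccacbca
  27 |  27 | cacccacbca
  28 |  15 | cbbbbaccccaccacccacbca
  29 |  33 | cbca
  30 |   5 | cbcabbbabacbbbbaccccaccacccacbca
  31 |  30 | ccacbca
  32 |  23 | ccaccacccacbca
  33 |  26 | ccacccacbca
  34 |  29 | cccacbca
  35 |  22 | cccaccacccacbca
  36 |  21 | ccccaccacccacbca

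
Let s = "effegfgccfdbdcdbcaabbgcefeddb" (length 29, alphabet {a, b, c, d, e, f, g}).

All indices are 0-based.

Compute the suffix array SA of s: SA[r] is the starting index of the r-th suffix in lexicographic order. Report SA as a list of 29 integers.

[17, 18, 28, 19, 15, 11, 20, 16, 7, 13, 22, 8, 27, 14, 10, 12, 26, 25, 23, 0, 3, 9, 24, 2, 1, 5, 6, 21, 4]

rank→(start, suffix):
  0 → (17, 'aabbgcefeddb')
  1 → (18, 'abbgcefeddb')
  2 → (28, 'b')
  3 → (19, 'bbgcefeddb')
  4 → (15, 'bcaabbgcefeddb')
  5 → (11, 'bdcdbcaabbgcefeddb')
  6 → (20, 'bgcefeddb')
  7 → (16, 'caabbgcefeddb')
  8 → (7, 'ccfdbdcdbcaabbgcefeddb')
  9 → (13, 'cdbcaabbgcefeddb')
  10 → (22, 'cefeddb')
  11 → (8, 'cfdbdcdbcaabbgcefeddb')
  12 → (27, 'db')
  13 → (14, 'dbcaabbgcefeddb')
  14 → (10, 'dbdcdbcaabbgcefeddb')
  15 → (12, 'dcdbcaabbgcefeddb')
  16 → (26, 'ddb')
  17 → (25, 'eddb')
  18 → (23, 'efeddb')
  19 → (0, 'effegfgccfdbdcdbcaabbgcefeddb')
  20 → (3, 'egfgccfdbdcdbcaabbgcefeddb')
  21 → (9, 'fdbdcdbcaabbgcefeddb')
  22 → (24, 'feddb')
  23 → (2, 'fegfgccfdbdcdbcaabbgcefeddb')
  24 → (1, 'ffegfgccfdbdcdbcaabbgcefeddb')
  25 → (5, 'fgccfdbdcdbcaabbgcefeddb')
  26 → (6, 'gccfdbdcdbcaabbgcefeddb')
  27 → (21, 'gcefeddb')
  28 → (4, 'gfgccfdbdcdbcaabbgcefeddb')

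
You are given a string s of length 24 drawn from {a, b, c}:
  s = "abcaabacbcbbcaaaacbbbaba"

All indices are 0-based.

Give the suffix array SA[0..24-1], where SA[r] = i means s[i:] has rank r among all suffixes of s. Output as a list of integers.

[23, 13, 14, 3, 15, 21, 4, 0, 16, 6, 22, 20, 5, 19, 18, 10, 11, 1, 8, 12, 2, 17, 9, 7]

sorted suffixes:
  #0 SA[0]=23  'a'
  #1 SA[1]=13  'aaaacbbbaba'
  #2 SA[2]=14  'aaacbbbaba'
  #3 SA[3]=3  'aabacbcbbcaaaacbbbaba'
  #4 SA[4]=15  'aacbbbaba'
  #5 SA[5]=21  'aba'
  #6 SA[6]=4  'abacbcbbcaaaacbbbaba'
  #7 SA[7]=0  'abcaabacbcbbcaaaacbbbaba'
  #8 SA[8]=16  'acbbbaba'
  #9 SA[9]=6  'acbcbbcaaaacbbbaba'
  #10 SA[10]=22  'ba'
  #11 SA[11]=20  'baba'
  #12 SA[12]=5  'bacbcbbcaaaacbbbaba'
  #13 SA[13]=19  'bbaba'
  #14 SA[14]=18  'bbbaba'
  #15 SA[15]=10  'bbcaaaacbbbaba'
  #16 SA[16]=11  'bcaaaacbbbaba'
  #17 SA[17]=1  'bcaabacbcbbcaaaacbbbaba'
  #18 SA[18]=8  'bcbbcaaaacbbbaba'
  #19 SA[19]=12  'caaaacbbbaba'
  #20 SA[20]=2  'caabacbcbbcaaaacbbbaba'
  #21 SA[21]=17  'cbbbaba'
  #22 SA[22]=9  'cbbcaaaacbbbaba'
  #23 SA[23]=7  'cbcbbcaaaacbbbaba'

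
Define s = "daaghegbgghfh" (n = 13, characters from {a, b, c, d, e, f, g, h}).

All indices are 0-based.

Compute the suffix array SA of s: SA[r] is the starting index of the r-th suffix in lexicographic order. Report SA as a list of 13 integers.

[1, 2, 7, 0, 5, 11, 6, 8, 3, 9, 12, 4, 10]

rank | idx | suffix
   0 |   1 | aaghegbgghfh
   1 |   2 | aghegbgghfh
   2 |   7 | bgghfh
   3 |   0 | daaghegbgghfh
   4 |   5 | egbgghfh
   5 |  11 | fh
   6 |   6 | gbgghfh
   7 |   8 | gghfh
   8 |   3 | ghegbgghfh
   9 |   9 | ghfh
  10 |  12 | h
  11 |   4 | hegbgghfh
  12 |  10 | hfh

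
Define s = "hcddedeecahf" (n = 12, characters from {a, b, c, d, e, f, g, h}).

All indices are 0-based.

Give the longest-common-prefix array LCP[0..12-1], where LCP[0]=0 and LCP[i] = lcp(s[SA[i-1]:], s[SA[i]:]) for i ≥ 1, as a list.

[0, 0, 1, 0, 1, 2, 0, 1, 1, 0, 0, 1]

rank | idx | suffix
   0 |   9 | ahf
   1 |   8 | cahf
   2 |   1 | cddedeecahf
   3 |   2 | ddedeecahf
   4 |   3 | dedeecahf
   5 |   5 | deecahf
   6 |   7 | ecahf
   7 |   4 | edeecahf
   8 |   6 | eecahf
   9 |  11 | f
  10 |   0 | hcddedeecahf
  11 |  10 | hf

SA = [9, 8, 1, 2, 3, 5, 7, 4, 6, 11, 0, 10]
rank  pair      lcp
   1  s[9:],s[8:]  0  ''
   2  s[8:],s[1:]  1  'c'
   3  s[1:],s[2:]  0  ''
   4  s[2:],s[3:]  1  'd'
   5  s[3:],s[5:]  2  'de'
   6  s[5:],s[7:]  0  ''
   7  s[7:],s[4:]  1  'e'
   8  s[4:],s[6:]  1  'e'
   9  s[6:],s[11:]  0  ''
  10  s[11:],s[0:]  0  ''
  11  s[0:],s[10:]  1  'h'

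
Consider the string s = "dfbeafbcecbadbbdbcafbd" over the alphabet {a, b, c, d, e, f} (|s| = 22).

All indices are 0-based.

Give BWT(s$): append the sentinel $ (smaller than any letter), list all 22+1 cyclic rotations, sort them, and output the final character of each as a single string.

rank  rotation                 last
    0  $dfbeafbcecbadbbdbcafbd  d
    1  adbbdbcafbd$dfbeafbcecb  b
    2  afbcecbadbbdbcafbd$dfbe  e
    3  afbd$dfbeafbcecbadbbdbc  c
    4  badbbdbcafbd$dfbeafbcec  c
    5  bbdbcafbd$dfbeafbcecbad  d
    6  bcafbd$dfbeafbcecbadbbd  d
    7  bcecbadbbdbcafbd$dfbeaf  f
    8  bd$dfbeafbcecbadbbdbcaf  f
    9  bdbcafbd$dfbeafbcecbadb  b
   10  beafbcecbadbbdbcafbd$df  f
   11  cafbd$dfbeafbcecbadbbdb  b
   12  cbadbbdbcafbd$dfbeafbce  e
   13  cecbadbbdbcafbd$dfbeafb  b
   14  d$dfbeafbcecbadbbdbcafb  b
   15  dbbdbcafbd$dfbeafbcecba  a
   16  dbcafbd$dfbeafbcecbadbb  b
   17  dfbeafbcecbadbbdbcafbd$  $
   18  eafbcecbadbbdbcafbd$dfb  b
   19  ecbadbbdbcafbd$dfbeafbc  c
   20  fbcecbadbbdbcafbd$dfbea  a
   21  fbd$dfbeafbcecbadbbdbca  a
   22  fbeafbcecbadbbdbcafbd$d  d

dbeccddffbfbebbab$bcaad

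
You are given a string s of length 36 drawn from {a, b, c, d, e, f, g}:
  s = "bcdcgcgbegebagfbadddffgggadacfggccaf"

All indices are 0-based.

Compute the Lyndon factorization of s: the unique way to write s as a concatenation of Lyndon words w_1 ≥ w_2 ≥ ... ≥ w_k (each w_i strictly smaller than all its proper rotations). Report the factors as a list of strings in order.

["bcdcgcgbege", "b", "agfb", "adddffggg", "ad", "acfggccaf"]

emit factor 1: 'bcdcgcgbege' (i=0, period=11)
emit factor 2: 'b' (i=11, period=1)
emit factor 3: 'agfb' (i=12, period=4)
emit factor 4: 'adddffggg' (i=16, period=9)
emit factor 5: 'ad' (i=25, period=2)
emit factor 6: 'acfggccaf' (i=27, period=9)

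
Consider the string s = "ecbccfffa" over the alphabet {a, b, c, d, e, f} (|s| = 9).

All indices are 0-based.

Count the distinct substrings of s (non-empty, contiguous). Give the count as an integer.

40

rank→(start, suffix):
  0 → (8, 'a')
  1 → (2, 'bccfffa')
  2 → (1, 'cbccfffa')
  3 → (3, 'ccfffa')
  4 → (4, 'cfffa')
  5 → (0, 'ecbccfffa')
  6 → (7, 'fa')
  7 → (6, 'ffa')
  8 → (5, 'fffa')

SA = [8, 2, 1, 3, 4, 0, 7, 6, 5]
[i] adj suffixes → lcp
  [1] 8/2 → 0 ('')
  [2] 2/1 → 0 ('')
  [3] 1/3 → 1 ('c')
  [4] 3/4 → 1 ('c')
  [5] 4/0 → 0 ('')
  [6] 0/7 → 0 ('')
  [7] 7/6 → 1 ('f')
  [8] 6/5 → 2 ('ff')

n(n+1)/2 = 9·10/2 = 45
Σ LCP = 0 + 0 + 0 + 1 + 1 + 0 + 0 + 1 + 2 = 5
distinct = 45 − 5 = 40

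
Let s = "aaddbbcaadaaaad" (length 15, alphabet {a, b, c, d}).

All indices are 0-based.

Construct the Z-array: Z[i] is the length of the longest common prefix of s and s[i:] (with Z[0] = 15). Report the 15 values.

[15, 1, 0, 0, 0, 0, 0, 3, 1, 0, 2, 2, 3, 1, 0]

Z[0]=15
i=1: fresh scan; Z[1]=1 extend→box=[1,2)
i=2: fresh scan; Z[2]=0
i=3: fresh scan; Z[3]=0
i=4: fresh scan; Z[4]=0
i=5: fresh scan; Z[5]=0
i=6: fresh scan; Z[6]=0
i=7: fresh scan; Z[7]=3 extend→box=[7,10)
i=8: min(r-i=2, Z[1]=1)=1; Z[8]=1
i=9: min(r-i=1, Z[2]=0)=0; Z[9]=0
i=10: fresh scan; Z[10]=2 extend→box=[10,12)
i=11: min(r-i=1, Z[1]=1)=1; Z[11]=2 extend→box=[11,13)
i=12: min(r-i=1, Z[1]=1)=1; Z[12]=3 extend→box=[12,15)
i=13: min(r-i=2, Z[1]=1)=1; Z[13]=1
i=14: min(r-i=1, Z[2]=0)=0; Z[14]=0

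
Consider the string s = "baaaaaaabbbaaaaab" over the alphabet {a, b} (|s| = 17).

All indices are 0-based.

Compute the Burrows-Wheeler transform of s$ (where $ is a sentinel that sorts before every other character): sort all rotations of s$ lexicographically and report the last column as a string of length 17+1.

rank  rotation            last
    0  $baaaaaaabbbaaaaab  b
    1  aaaaaaabbbaaaaab$b  b
    2  aaaaaabbbaaaaab$ba  a
    3  aaaaab$baaaaaaabbb  b
    4  aaaaabbbaaaaab$baa  a
    5  aaaab$baaaaaaabbba  a
    6  aaaabbbaaaaab$baaa  a
    7  aaab$baaaaaaabbbaa  a
    8  aaabbbaaaaab$baaaa  a
    9  aab$baaaaaaabbbaaa  a
   10  aabbbaaaaab$baaaaa  a
   11  ab$baaaaaaabbbaaaa  a
   12  abbbaaaaab$baaaaaa  a
   13  b$baaaaaaabbbaaaaa  a
   14  baaaaaaabbbaaaaab$  $
   15  baaaaab$baaaaaaabb  b
   16  bbaaaaab$baaaaaaab  b
   17  bbbaaaaab$baaaaaaa  a

bbabaaaaaaaaaa$bba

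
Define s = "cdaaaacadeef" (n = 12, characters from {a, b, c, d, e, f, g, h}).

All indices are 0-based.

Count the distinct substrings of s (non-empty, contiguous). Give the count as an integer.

rank→(start, suffix):
  0 → (2, 'aaaacadeef')
  1 → (3, 'aaacadeef')
  2 → (4, 'aacadeef')
  3 → (5, 'acadeef')
  4 → (7, 'adeef')
  5 → (6, 'cadeef')
  6 → (0, 'cdaaaacadeef')
  7 → (1, 'daaaacadeef')
  8 → (8, 'deef')
  9 → (9, 'eef')
  10 → (10, 'ef')
  11 → (11, 'f')

SA = [2, 3, 4, 5, 7, 6, 0, 1, 8, 9, 10, 11]
i: (SA[i-1],SA[i]) lcp shared
  1: (2,3) 3 'aaa'
  2: (3,4) 2 'aa'
  3: (4,5) 1 'a'
  4: (5,7) 1 'a'
  5: (7,6) 0 ''
  6: (6,0) 1 'c'
  7: (0,1) 0 ''
  8: (1,8) 1 'd'
  9: (8,9) 0 ''
  10: (9,10) 1 'e'
  11: (10,11) 0 ''

n(n+1)/2 = 12·13/2 = 78
Σ LCP = 0 + 3 + 2 + 1 + 1 + 0 + 1 + 0 + 1 + 0 + 1 + 0 = 10
distinct = 78 − 10 = 68

68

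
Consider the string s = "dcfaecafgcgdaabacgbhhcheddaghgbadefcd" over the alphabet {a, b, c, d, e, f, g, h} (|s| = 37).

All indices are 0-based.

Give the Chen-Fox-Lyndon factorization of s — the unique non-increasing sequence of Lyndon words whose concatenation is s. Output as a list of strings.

emit factor 1: 'd' (i=0, period=1)
emit factor 2: 'cf' (i=1, period=2)
emit factor 3: 'aecafgcgd' (i=3, period=9)
emit factor 4: 'aabacgbhhcheddaghgbadefcd' (i=12, period=25)

["d", "cf", "aecafgcgd", "aabacgbhhcheddaghgbadefcd"]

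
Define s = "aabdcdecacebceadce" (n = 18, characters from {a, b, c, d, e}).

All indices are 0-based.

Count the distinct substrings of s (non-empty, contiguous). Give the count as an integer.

155

rank | idx | suffix
   0 |   0 | aabdcdecacebceadce
   1 |   1 | abdcdecacebceadce
   2 |   8 | acebceadce
   3 |  14 | adce
   4 |  11 | bceadce
   5 |   2 | bdcdecacebceadce
   6 |   7 | cacebceadce
   7 |   4 | cdecacebceadce
   8 |  16 | ce
   9 |  12 | ceadce
  10 |   9 | cebceadce
  11 |   3 | dcdecacebceadce
  12 |  15 | dce
  13 |   5 | decacebceadce
  14 |  17 | e
  15 |  13 | eadce
  16 |  10 | ebceadce
  17 |   6 | ecacebceadce

SA = [0, 1, 8, 14, 11, 2, 7, 4, 16, 12, 9, 3, 15, 5, 17, 13, 10, 6]
[i] adj suffixes → lcp
  [1] 0/1 → 1 ('a')
  [2] 1/8 → 1 ('a')
  [3] 8/14 → 1 ('a')
  [4] 14/11 → 0 ('')
  [5] 11/2 → 1 ('b')
  [6] 2/7 → 0 ('')
  [7] 7/4 → 1 ('c')
  [8] 4/16 → 1 ('c')
  [9] 16/12 → 2 ('ce')
  [10] 12/9 → 2 ('ce')
  [11] 9/3 → 0 ('')
  [12] 3/15 → 2 ('dc')
  [13] 15/5 → 1 ('d')
  [14] 5/17 → 0 ('')
  [15] 17/13 → 1 ('e')
  [16] 13/10 → 1 ('e')
  [17] 10/6 → 1 ('e')

n(n+1)/2 = 18·19/2 = 171
Σ LCP = 0 + 1 + 1 + 1 + 0 + 1 + 0 + 1 + 1 + 2 + 2 + 0 + 2 + 1 + 0 + 1 + 1 + 1 = 16
distinct = 171 − 16 = 155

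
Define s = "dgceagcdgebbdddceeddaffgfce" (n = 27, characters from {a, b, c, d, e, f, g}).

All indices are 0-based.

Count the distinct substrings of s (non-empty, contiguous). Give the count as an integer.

352

sorted suffixes:
  #0 SA[0]=20  'affgfce'
  #1 SA[1]=4  'agcdgebbdddceeddaffgfce'
  #2 SA[2]=10  'bbdddceeddaffgfce'
  #3 SA[3]=11  'bdddceeddaffgfce'
  #4 SA[4]=6  'cdgebbdddceeddaffgfce'
  #5 SA[5]=25  'ce'
  #6 SA[6]=2  'ceagcdgebbdddceeddaffgfce'
  #7 SA[7]=15  'ceeddaffgfce'
  #8 SA[8]=19  'daffgfce'
  #9 SA[9]=14  'dceeddaffgfce'
  #10 SA[10]=18  'ddaffgfce'
  #11 SA[11]=13  'ddceeddaffgfce'
  #12 SA[12]=12  'dddceeddaffgfce'
  #13 SA[13]=0  'dgceagcdgebbdddceeddaffgfce'
  #14 SA[14]=7  'dgebbdddceeddaffgfce'
  #15 SA[15]=26  'e'
  #16 SA[16]=3  'eagcdgebbdddceeddaffgfce'
  #17 SA[17]=9  'ebbdddceeddaffgfce'
  #18 SA[18]=17  'eddaffgfce'
  #19 SA[19]=16  'eeddaffgfce'
  #20 SA[20]=24  'fce'
  #21 SA[21]=21  'ffgfce'
  #22 SA[22]=22  'fgfce'
  #23 SA[23]=5  'gcdgebbdddceeddaffgfce'
  #24 SA[24]=1  'gceagcdgebbdddceeddaffgfce'
  #25 SA[25]=8  'gebbdddceeddaffgfce'
  #26 SA[26]=23  'gfce'

SA = [20, 4, 10, 11, 6, 25, 2, 15, 19, 14, 18, 13, 12, 0, 7, 26, 3, 9, 17, 16, 24, 21, 22, 5, 1, 8, 23]
i: (SA[i-1],SA[i]) lcp shared
  1: (20,4) 1 'a'
  2: (4,10) 0 ''
  3: (10,11) 1 'b'
  4: (11,6) 0 ''
  5: (6,25) 1 'c'
  6: (25,2) 2 'ce'
  7: (2,15) 2 'ce'
  8: (15,19) 0 ''
  9: (19,14) 1 'd'
  10: (14,18) 1 'd'
  11: (18,13) 2 'dd'
  12: (13,12) 2 'dd'
  13: (12,0) 1 'd'
  14: (0,7) 2 'dg'
  15: (7,26) 0 ''
  16: (26,3) 1 'e'
  17: (3,9) 1 'e'
  18: (9,17) 1 'e'
  19: (17,16) 1 'e'
  20: (16,24) 0 ''
  21: (24,21) 1 'f'
  22: (21,22) 1 'f'
  23: (22,5) 0 ''
  24: (5,1) 2 'gc'
  25: (1,8) 1 'g'
  26: (8,23) 1 'g'

n(n+1)/2 = 27·28/2 = 378
Σ LCP = 0 + 1 + 0 + 1 + 0 + 1 + 2 + 2 + 0 + 1 + 1 + 2 + 2 + 1 + 2 + 0 + 1 + 1 + 1 + 1 + 0 + 1 + 1 + 0 + 2 + 1 + 1 = 26
distinct = 378 − 26 = 352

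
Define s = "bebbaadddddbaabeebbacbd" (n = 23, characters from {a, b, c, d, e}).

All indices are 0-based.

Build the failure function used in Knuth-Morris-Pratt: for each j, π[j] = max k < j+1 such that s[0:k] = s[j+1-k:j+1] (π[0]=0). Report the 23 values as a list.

[0, 0, 1, 1, 0, 0, 0, 0, 0, 0, 0, 1, 0, 0, 1, 2, 0, 1, 1, 0, 0, 1, 0]

π[0] = 0
j=1 s[j]='e': π[1]=0 (border '')
j=2 s[j]='b': π[2]=1 (border 'b')
j=3 s[j]='b': k: 1→0; π[3]=1 (border 'b')
j=4 s[j]='a': k: 1→0; π[4]=0 (border '')
j=5 s[j]='a': π[5]=0 (border '')
j=6 s[j]='d': π[6]=0 (border '')
j=7 s[j]='d': π[7]=0 (border '')
j=8 s[j]='d': π[8]=0 (border '')
j=9 s[j]='d': π[9]=0 (border '')
j=10 s[j]='d': π[10]=0 (border '')
j=11 s[j]='b': π[11]=1 (border 'b')
j=12 s[j]='a': k: 1→0; π[12]=0 (border '')
j=13 s[j]='a': π[13]=0 (border '')
j=14 s[j]='b': π[14]=1 (border 'b')
j=15 s[j]='e': π[15]=2 (border 'be')
j=16 s[j]='e': k: 2→0; π[16]=0 (border '')
j=17 s[j]='b': π[17]=1 (border 'b')
j=18 s[j]='b': k: 1→0; π[18]=1 (border 'b')
j=19 s[j]='a': k: 1→0; π[19]=0 (border '')
j=20 s[j]='c': π[20]=0 (border '')
j=21 s[j]='b': π[21]=1 (border 'b')
j=22 s[j]='d': k: 1→0; π[22]=0 (border '')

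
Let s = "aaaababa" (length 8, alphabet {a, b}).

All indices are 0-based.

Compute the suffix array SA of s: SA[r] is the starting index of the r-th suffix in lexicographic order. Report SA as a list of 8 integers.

[7, 0, 1, 2, 5, 3, 6, 4]

sorted suffixes:
  #0 SA[0]=7  'a'
  #1 SA[1]=0  'aaaababa'
  #2 SA[2]=1  'aaababa'
  #3 SA[3]=2  'aababa'
  #4 SA[4]=5  'aba'
  #5 SA[5]=3  'ababa'
  #6 SA[6]=6  'ba'
  #7 SA[7]=4  'baba'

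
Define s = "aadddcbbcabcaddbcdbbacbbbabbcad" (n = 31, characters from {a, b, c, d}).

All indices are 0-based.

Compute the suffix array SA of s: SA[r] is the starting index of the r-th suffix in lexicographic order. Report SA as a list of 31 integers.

[0, 25, 9, 20, 29, 12, 1, 24, 19, 23, 18, 22, 6, 26, 7, 27, 10, 15, 8, 28, 11, 21, 5, 16, 30, 17, 14, 4, 13, 3, 2]

sorted suffixes:
  #0 SA[0]=0  'aadddcbbcabcaddbcdbbacbbbabbcad'
  #1 SA[1]=25  'abbcad'
  #2 SA[2]=9  'abcaddbcdbbacbbbabbcad'
  #3 SA[3]=20  'acbbbabbcad'
  #4 SA[4]=29  'ad'
  #5 SA[5]=12  'addbcdbbacbbbabbcad'
  #6 SA[6]=1  'adddcbbcabcaddbcdbbacbbbabbcad'
  #7 SA[7]=24  'babbcad'
  #8 SA[8]=19  'bacbbbabbcad'
  #9 SA[9]=23  'bbabbcad'
  #10 SA[10]=18  'bbacbbbabbcad'
  #11 SA[11]=22  'bbbabbcad'
  #12 SA[12]=6  'bbcabcaddbcdbbacbbbabbcad'
  #13 SA[13]=26  'bbcad'
  #14 SA[14]=7  'bcabcaddbcdbbacbbbabbcad'
  #15 SA[15]=27  'bcad'
  #16 SA[16]=10  'bcaddbcdbbacbbbabbcad'
  #17 SA[17]=15  'bcdbbacbbbabbcad'
  #18 SA[18]=8  'cabcaddbcdbbacbbbabbcad'
  #19 SA[19]=28  'cad'
  #20 SA[20]=11  'caddbcdbbacbbbabbcad'
  #21 SA[21]=21  'cbbbabbcad'
  #22 SA[22]=5  'cbbcabcaddbcdbbacbbbabbcad'
  #23 SA[23]=16  'cdbbacbbbabbcad'
  #24 SA[24]=30  'd'
  #25 SA[25]=17  'dbbacbbbabbcad'
  #26 SA[26]=14  'dbcdbbacbbbabbcad'
  #27 SA[27]=4  'dcbbcabcaddbcdbbacbbbabbcad'
  #28 SA[28]=13  'ddbcdbbacbbbabbcad'
  #29 SA[29]=3  'ddcbbcabcaddbcdbbacbbbabbcad'
  #30 SA[30]=2  'dddcbbcabcaddbcdbbacbbbabbcad'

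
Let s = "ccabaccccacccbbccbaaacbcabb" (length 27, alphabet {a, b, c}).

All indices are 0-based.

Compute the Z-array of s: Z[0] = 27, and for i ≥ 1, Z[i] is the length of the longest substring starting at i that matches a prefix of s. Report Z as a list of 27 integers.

[27, 1, 0, 0, 0, 2, 2, 3, 1, 0, 2, 2, 1, 0, 0, 2, 1, 0, 0, 0, 0, 1, 0, 1, 0, 0, 0]

Z[0]=27
i=1: fresh scan; Z[1]=1 scan→box=[1,2)
i=2: fresh scan; Z[2]=0
i=3: fresh scan; Z[3]=0
i=4: fresh scan; Z[4]=0
i=5: fresh scan; Z[5]=2 scan→box=[5,7)
i=6: min(r-i=1, Z[1]=1)=1; Z[6]=2 scan→box=[6,8)
i=7: min(r-i=1, Z[1]=1)=1; Z[7]=3 scan→box=[7,10)
i=8: min(r-i=2, Z[1]=1)=1; Z[8]=1
i=9: min(r-i=1, Z[2]=0)=0; Z[9]=0
i=10: fresh scan; Z[10]=2 scan→box=[10,12)
i=11: min(r-i=1, Z[1]=1)=1; Z[11]=2 scan→box=[11,13)
i=12: min(r-i=1, Z[1]=1)=1; Z[12]=1
i=13: fresh scan; Z[13]=0
i=14: fresh scan; Z[14]=0
i=15: fresh scan; Z[15]=2 scan→box=[15,17)
i=16: min(r-i=1, Z[1]=1)=1; Z[16]=1
i=17: fresh scan; Z[17]=0
i=18: fresh scan; Z[18]=0
i=19: fresh scan; Z[19]=0
i=20: fresh scan; Z[20]=0
i=21: fresh scan; Z[21]=1 scan→box=[21,22)
i=22: fresh scan; Z[22]=0
i=23: fresh scan; Z[23]=1 scan→box=[23,24)
i=24: fresh scan; Z[24]=0
i=25: fresh scan; Z[25]=0
i=26: fresh scan; Z[26]=0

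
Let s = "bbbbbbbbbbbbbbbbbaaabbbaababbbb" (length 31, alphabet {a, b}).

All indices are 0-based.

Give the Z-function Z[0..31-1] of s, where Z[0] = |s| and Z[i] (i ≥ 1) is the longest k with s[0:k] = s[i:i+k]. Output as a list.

[31, 16, 15, 14, 13, 12, 11, 10, 9, 8, 7, 6, 5, 4, 3, 2, 1, 0, 0, 0, 3, 2, 1, 0, 0, 1, 0, 4, 3, 2, 1]

Z[0]=31
i=1: outside box; Z[1]=16 grow→box=[1,17)
i=2: min(r-i=15, Z[1]=16)=15; Z[2]=15
i=3: min(r-i=14, Z[2]=15)=14; Z[3]=14
i=4: min(r-i=13, Z[3]=14)=13; Z[4]=13
i=5: min(r-i=12, Z[4]=13)=12; Z[5]=12
i=6: min(r-i=11, Z[5]=12)=11; Z[6]=11
i=7: min(r-i=10, Z[6]=11)=10; Z[7]=10
i=8: min(r-i=9, Z[7]=10)=9; Z[8]=9
i=9: min(r-i=8, Z[8]=9)=8; Z[9]=8
i=10: min(r-i=7, Z[9]=8)=7; Z[10]=7
i=11: min(r-i=6, Z[10]=7)=6; Z[11]=6
i=12: min(r-i=5, Z[11]=6)=5; Z[12]=5
i=13: min(r-i=4, Z[12]=5)=4; Z[13]=4
i=14: min(r-i=3, Z[13]=4)=3; Z[14]=3
i=15: min(r-i=2, Z[14]=3)=2; Z[15]=2
i=16: min(r-i=1, Z[15]=2)=1; Z[16]=1
i=17: outside box; Z[17]=0
i=18: outside box; Z[18]=0
i=19: outside box; Z[19]=0
i=20: outside box; Z[20]=3 grow→box=[20,23)
i=21: min(r-i=2, Z[1]=16)=2; Z[21]=2
i=22: min(r-i=1, Z[2]=15)=1; Z[22]=1
i=23: outside box; Z[23]=0
i=24: outside box; Z[24]=0
i=25: outside box; Z[25]=1 grow→box=[25,26)
i=26: outside box; Z[26]=0
i=27: outside box; Z[27]=4 grow→box=[27,31)
i=28: min(r-i=3, Z[1]=16)=3; Z[28]=3
i=29: min(r-i=2, Z[2]=15)=2; Z[29]=2
i=30: min(r-i=1, Z[3]=14)=1; Z[30]=1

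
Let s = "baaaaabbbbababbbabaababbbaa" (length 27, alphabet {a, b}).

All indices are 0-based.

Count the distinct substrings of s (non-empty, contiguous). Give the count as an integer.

rank→(start, suffix):
  0 → (26, 'a')
  1 → (25, 'aa')
  2 → (1, 'aaaaabbbbababbbabaababbbaa')
  3 → (2, 'aaaabbbbababbbabaababbbaa')
  4 → (3, 'aaabbbbababbbabaababbbaa')
  5 → (18, 'aababbbaa')
  6 → (4, 'aabbbbababbbabaababbbaa')
  7 → (16, 'abaababbbaa')
  8 → (19, 'ababbbaa')
  9 → (10, 'ababbbabaababbbaa')
  10 → (21, 'abbbaa')
  11 → (12, 'abbbabaababbbaa')
  12 → (5, 'abbbbababbbabaababbbaa')
  13 → (24, 'baa')
  14 → (0, 'baaaaabbbbababbbabaababbbaa')
  15 → (17, 'baababbbaa')
  16 → (15, 'babaababbbaa')
  17 → (9, 'bababbbabaababbbaa')
  18 → (20, 'babbbaa')
  19 → (11, 'babbbabaababbbaa')
  20 → (23, 'bbaa')
  21 → (14, 'bbabaababbbaa')
  22 → (8, 'bbababbbabaababbbaa')
  23 → (22, 'bbbaa')
  24 → (13, 'bbbabaababbbaa')
  25 → (7, 'bbbababbbabaababbbaa')
  26 → (6, 'bbbbababbbabaababbbaa')

SA = [26, 25, 1, 2, 3, 18, 4, 16, 19, 10, 21, 12, 5, 24, 0, 17, 15, 9, 20, 11, 23, 14, 8, 22, 13, 7, 6]
rank  pair      lcp
   1  s[26:],s[25:]  1  'a'
   2  s[25:],s[1:]  2  'aa'
   3  s[1:],s[2:]  4  'aaaa'
   4  s[2:],s[3:]  3  'aaa'
   5  s[3:],s[18:]  2  'aa'
   6  s[18:],s[4:]  3  'aab'
   7  s[4:],s[16:]  1  'a'
   8  s[16:],s[19:]  3  'aba'
   9  s[19:],s[10:]  7  'ababbba'
  10  s[10:],s[21:]  2  'ab'
  11  s[21:],s[12:]  5  'abbba'
  12  s[12:],s[5:]  4  'abbb'
  13  s[5:],s[24:]  0  ''
  14  s[24:],s[0:]  3  'baa'
  15  s[0:],s[17:]  3  'baa'
  16  s[17:],s[15:]  2  'ba'
  17  s[15:],s[9:]  4  'baba'
  18  s[9:],s[20:]  3  'bab'
  19  s[20:],s[11:]  6  'babbba'
  20  s[11:],s[23:]  1  'b'
  21  s[23:],s[14:]  3  'bba'
  22  s[14:],s[8:]  5  'bbaba'
  23  s[8:],s[22:]  2  'bb'
  24  s[22:],s[13:]  4  'bbba'
  25  s[13:],s[7:]  6  'bbbaba'
  26  s[7:],s[6:]  3  'bbb'

n(n+1)/2 = 27·28/2 = 378
Σ LCP = 0 + 1 + 2 + 4 + 3 + 2 + 3 + 1 + 3 + 7 + 2 + 5 + 4 + 0 + 3 + 3 + 2 + 4 + 3 + 6 + 1 + 3 + 5 + 2 + 4 + 6 + 3 = 82
distinct = 378 − 82 = 296

296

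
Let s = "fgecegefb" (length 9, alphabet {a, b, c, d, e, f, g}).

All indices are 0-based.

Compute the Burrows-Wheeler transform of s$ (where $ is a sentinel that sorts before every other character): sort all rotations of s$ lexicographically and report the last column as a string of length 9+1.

rank  rotation    last
    0  $fgecegefb  b
    1  b$fgecegef  f
    2  cegefb$fge  e
    3  ecegefb$fg  g
    4  efb$fgeceg  g
    5  egefb$fgec  c
    6  fb$fgecege  e
    7  fgecegefb$  $
    8  gecegefb$f  f
    9  gefb$fgece  e

bfeggce$fe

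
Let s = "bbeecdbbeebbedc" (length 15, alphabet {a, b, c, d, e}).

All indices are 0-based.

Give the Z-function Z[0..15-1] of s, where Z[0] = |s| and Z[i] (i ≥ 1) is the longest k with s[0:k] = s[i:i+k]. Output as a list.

[15, 1, 0, 0, 0, 0, 4, 1, 0, 0, 3, 1, 0, 0, 0]

Z[0]=15
i=1: outside box; Z[1]=1 grow→box=[1,2)
i=2: outside box; Z[2]=0
i=3: outside box; Z[3]=0
i=4: outside box; Z[4]=0
i=5: outside box; Z[5]=0
i=6: outside box; Z[6]=4 grow→box=[6,10)
i=7: min(r-i=3, Z[1]=1)=1; Z[7]=1
i=8: min(r-i=2, Z[2]=0)=0; Z[8]=0
i=9: min(r-i=1, Z[3]=0)=0; Z[9]=0
i=10: outside box; Z[10]=3 grow→box=[10,13)
i=11: min(r-i=2, Z[1]=1)=1; Z[11]=1
i=12: min(r-i=1, Z[2]=0)=0; Z[12]=0
i=13: outside box; Z[13]=0
i=14: outside box; Z[14]=0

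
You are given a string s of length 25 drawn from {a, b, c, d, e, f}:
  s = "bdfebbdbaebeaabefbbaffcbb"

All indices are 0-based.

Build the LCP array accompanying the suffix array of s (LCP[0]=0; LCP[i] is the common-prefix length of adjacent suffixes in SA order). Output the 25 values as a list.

rank | idx | suffix
   0 |  12 | aabefbbaffcbb
   1 |  13 | abefbbaffcbb
   2 |   8 | aebeaabefbbaffcbb
   3 |  19 | affcbb
   4 |  24 | b
   5 |   7 | baebeaabefbbaffcbb
   6 |  18 | baffcbb
   7 |  23 | bb
   8 |  17 | bbaffcbb
   9 |   4 | bbdbaebeaabefbbaffcbb
  10 |   5 | bdbaebeaabefbbaffcbb
  11 |   0 | bdfebbdbaebeaabefbbaffcbb
  12 |  10 | beaabefbbaffcbb
  13 |  14 | befbbaffcbb
  14 |  22 | cbb
  15 |   6 | dbaebeaabefbbaffcbb
  16 |   1 | dfebbdbaebeaabefbbaffcbb
  17 |  11 | eaabefbbaffcbb
  18 |   3 | ebbdbaebeaabefbbaffcbb
  19 |   9 | ebeaabefbbaffcbb
  20 |  15 | efbbaffcbb
  21 |  16 | fbbaffcbb
  22 |  21 | fcbb
  23 |   2 | febbdbaebeaabefbbaffcbb
  24 |  20 | ffcbb

SA = [12, 13, 8, 19, 24, 7, 18, 23, 17, 4, 5, 0, 10, 14, 22, 6, 1, 11, 3, 9, 15, 16, 21, 2, 20]
rank  pair      lcp
   1  s[12:],s[13:]  1  'a'
   2  s[13:],s[8:]  1  'a'
   3  s[8:],s[19:]  1  'a'
   4  s[19:],s[24:]  0  ''
   5  s[24:],s[7:]  1  'b'
   6  s[7:],s[18:]  2  'ba'
   7  s[18:],s[23:]  1  'b'
   8  s[23:],s[17:]  2  'bb'
   9  s[17:],s[4:]  2  'bb'
  10  s[4:],s[5:]  1  'b'
  11  s[5:],s[0:]  2  'bd'
  12  s[0:],s[10:]  1  'b'
  13  s[10:],s[14:]  2  'be'
  14  s[14:],s[22:]  0  ''
  15  s[22:],s[6:]  0  ''
  16  s[6:],s[1:]  1  'd'
  17  s[1:],s[11:]  0  ''
  18  s[11:],s[3:]  1  'e'
  19  s[3:],s[9:]  2  'eb'
  20  s[9:],s[15:]  1  'e'
  21  s[15:],s[16:]  0  ''
  22  s[16:],s[21:]  1  'f'
  23  s[21:],s[2:]  1  'f'
  24  s[2:],s[20:]  1  'f'

[0, 1, 1, 1, 0, 1, 2, 1, 2, 2, 1, 2, 1, 2, 0, 0, 1, 0, 1, 2, 1, 0, 1, 1, 1]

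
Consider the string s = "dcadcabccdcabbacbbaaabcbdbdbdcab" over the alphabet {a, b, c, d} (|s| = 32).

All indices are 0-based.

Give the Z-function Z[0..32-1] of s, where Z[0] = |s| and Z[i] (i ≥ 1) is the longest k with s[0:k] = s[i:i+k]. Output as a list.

Z[0]=32
i=1: i≥r, start 0; Z[1]=0
i=2: i≥r, start 0; Z[2]=0
i=3: i≥r, start 0; Z[3]=3 extend→box=[3,6)
i=4: min(r-i=2, Z[1]=0)=0; Z[4]=0
i=5: min(r-i=1, Z[2]=0)=0; Z[5]=0
i=6: i≥r, start 0; Z[6]=0
i=7: i≥r, start 0; Z[7]=0
i=8: i≥r, start 0; Z[8]=0
i=9: i≥r, start 0; Z[9]=3 extend→box=[9,12)
i=10: min(r-i=2, Z[1]=0)=0; Z[10]=0
i=11: min(r-i=1, Z[2]=0)=0; Z[11]=0
i=12: i≥r, start 0; Z[12]=0
i=13: i≥r, start 0; Z[13]=0
i=14: i≥r, start 0; Z[14]=0
i=15: i≥r, start 0; Z[15]=0
i=16: i≥r, start 0; Z[16]=0
i=17: i≥r, start 0; Z[17]=0
i=18: i≥r, start 0; Z[18]=0
i=19: i≥r, start 0; Z[19]=0
i=20: i≥r, start 0; Z[20]=0
i=21: i≥r, start 0; Z[21]=0
i=22: i≥r, start 0; Z[22]=0
i=23: i≥r, start 0; Z[23]=0
i=24: i≥r, start 0; Z[24]=1 extend→box=[24,25)
i=25: i≥r, start 0; Z[25]=0
i=26: i≥r, start 0; Z[26]=1 extend→box=[26,27)
i=27: i≥r, start 0; Z[27]=0
i=28: i≥r, start 0; Z[28]=3 extend→box=[28,31)
i=29: min(r-i=2, Z[1]=0)=0; Z[29]=0
i=30: min(r-i=1, Z[2]=0)=0; Z[30]=0
i=31: i≥r, start 0; Z[31]=0

[32, 0, 0, 3, 0, 0, 0, 0, 0, 3, 0, 0, 0, 0, 0, 0, 0, 0, 0, 0, 0, 0, 0, 0, 1, 0, 1, 0, 3, 0, 0, 0]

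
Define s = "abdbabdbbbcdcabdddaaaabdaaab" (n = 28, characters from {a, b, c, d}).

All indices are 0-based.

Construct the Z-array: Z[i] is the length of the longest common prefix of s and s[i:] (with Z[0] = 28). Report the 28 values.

Z[0]=28
i=1: i≥r, start 0; Z[1]=0
i=2: i≥r, start 0; Z[2]=0
i=3: i≥r, start 0; Z[3]=0
i=4: i≥r, start 0; Z[4]=4 extend→box=[4,8)
i=5: min(r-i=3, Z[1]=0)=0; Z[5]=0
i=6: min(r-i=2, Z[2]=0)=0; Z[6]=0
i=7: min(r-i=1, Z[3]=0)=0; Z[7]=0
i=8: i≥r, start 0; Z[8]=0
i=9: i≥r, start 0; Z[9]=0
i=10: i≥r, start 0; Z[10]=0
i=11: i≥r, start 0; Z[11]=0
i=12: i≥r, start 0; Z[12]=0
i=13: i≥r, start 0; Z[13]=3 extend→box=[13,16)
i=14: min(r-i=2, Z[1]=0)=0; Z[14]=0
i=15: min(r-i=1, Z[2]=0)=0; Z[15]=0
i=16: i≥r, start 0; Z[16]=0
i=17: i≥r, start 0; Z[17]=0
i=18: i≥r, start 0; Z[18]=1 extend→box=[18,19)
i=19: i≥r, start 0; Z[19]=1 extend→box=[19,20)
i=20: i≥r, start 0; Z[20]=1 extend→box=[20,21)
i=21: i≥r, start 0; Z[21]=3 extend→box=[21,24)
i=22: min(r-i=2, Z[1]=0)=0; Z[22]=0
i=23: min(r-i=1, Z[2]=0)=0; Z[23]=0
i=24: i≥r, start 0; Z[24]=1 extend→box=[24,25)
i=25: i≥r, start 0; Z[25]=1 extend→box=[25,26)
i=26: i≥r, start 0; Z[26]=2 extend→box=[26,28)
i=27: min(r-i=1, Z[1]=0)=0; Z[27]=0

[28, 0, 0, 0, 4, 0, 0, 0, 0, 0, 0, 0, 0, 3, 0, 0, 0, 0, 1, 1, 1, 3, 0, 0, 1, 1, 2, 0]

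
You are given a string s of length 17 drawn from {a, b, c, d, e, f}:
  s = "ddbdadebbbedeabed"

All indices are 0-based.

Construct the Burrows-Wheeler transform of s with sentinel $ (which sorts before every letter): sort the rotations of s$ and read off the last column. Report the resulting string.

rank  rotation            last
    0  $ddbdadebbbedeabed  d
    1  abed$ddbdadebbbede  e
    2  adebbbedeabed$ddbd  d
    3  bbbedeabed$ddbdade  e
    4  bbedeabed$ddbdadeb  b
    5  bdadebbbedeabed$dd  d
    6  bed$ddbdadebbbedea  a
    7  bedeabed$ddbdadebb  b
    8  d$ddbdadebbbedeabe  e
    9  dadebbbedeabed$ddb  b
   10  dbdadebbbedeabed$d  d
   11  ddbdadebbbedeabed$  $
   12  deabed$ddbdadebbbe  e
   13  debbbedeabed$ddbda  a
   14  eabed$ddbdadebbbed  d
   15  ebbbedeabed$ddbdad  d
   16  ed$ddbdadebbbedeab  b
   17  edeabed$ddbdadebbb  b

dedebdabebd$eaddbb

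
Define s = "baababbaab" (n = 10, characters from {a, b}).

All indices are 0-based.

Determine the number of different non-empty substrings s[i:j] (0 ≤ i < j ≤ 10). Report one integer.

39

rank | idx | suffix
   0 |   7 | aab
   1 |   1 | aababbaab
   2 |   8 | ab
   3 |   2 | ababbaab
   4 |   4 | abbaab
   5 |   9 | b
   6 |   6 | baab
   7 |   0 | baababbaab
   8 |   3 | babbaab
   9 |   5 | bbaab

SA = [7, 1, 8, 2, 4, 9, 6, 0, 3, 5]
rank  pair      lcp
   1  s[7:],s[1:]  3  'aab'
   2  s[1:],s[8:]  1  'a'
   3  s[8:],s[2:]  2  'ab'
   4  s[2:],s[4:]  2  'ab'
   5  s[4:],s[9:]  0  ''
   6  s[9:],s[6:]  1  'b'
   7  s[6:],s[0:]  4  'baab'
   8  s[0:],s[3:]  2  'ba'
   9  s[3:],s[5:]  1  'b'

n(n+1)/2 = 10·11/2 = 55
Σ LCP = 0 + 3 + 1 + 2 + 2 + 0 + 1 + 4 + 2 + 1 = 16
distinct = 55 − 16 = 39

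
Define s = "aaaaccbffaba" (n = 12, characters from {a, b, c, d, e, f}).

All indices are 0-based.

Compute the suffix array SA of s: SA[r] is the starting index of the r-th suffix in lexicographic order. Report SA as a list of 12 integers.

[11, 0, 1, 2, 9, 3, 10, 6, 5, 4, 8, 7]

rank→(start, suffix):
  0 → (11, 'a')
  1 → (0, 'aaaaccbffaba')
  2 → (1, 'aaaccbffaba')
  3 → (2, 'aaccbffaba')
  4 → (9, 'aba')
  5 → (3, 'accbffaba')
  6 → (10, 'ba')
  7 → (6, 'bffaba')
  8 → (5, 'cbffaba')
  9 → (4, 'ccbffaba')
  10 → (8, 'faba')
  11 → (7, 'ffaba')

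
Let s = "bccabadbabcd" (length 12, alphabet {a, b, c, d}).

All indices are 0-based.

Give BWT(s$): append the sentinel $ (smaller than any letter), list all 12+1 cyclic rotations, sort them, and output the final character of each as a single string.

rank  rotation       last
    0  $bccabadbabcd  d
    1  abadbabcd$bcc  c
    2  abcd$bccabadb  b
    3  adbabcd$bccab  b
    4  babcd$bccabad  d
    5  badbabcd$bcca  a
    6  bccabadbabcd$  $
    7  bcd$bccabadba  a
    8  cabadbabcd$bc  c
    9  ccabadbabcd$b  b
   10  cd$bccabadbab  b
   11  d$bccabadbabc  c
   12  dbabcd$bccaba  a

dcbbda$acbbca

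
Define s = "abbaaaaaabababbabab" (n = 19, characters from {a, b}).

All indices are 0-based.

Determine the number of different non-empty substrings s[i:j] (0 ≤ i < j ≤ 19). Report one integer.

rank→(start, suffix):
  0 → (3, 'aaaaaabababbabab')
  1 → (4, 'aaaaabababbabab')
  2 → (5, 'aaaabababbabab')
  3 → (6, 'aaabababbabab')
  4 → (7, 'aabababbabab')
  5 → (17, 'ab')
  6 → (15, 'abab')
  7 → (8, 'abababbabab')
  8 → (10, 'ababbabab')
  9 → (0, 'abbaaaaaabababbabab')
  10 → (12, 'abbabab')
  11 → (18, 'b')
  12 → (2, 'baaaaaabababbabab')
  13 → (16, 'bab')
  14 → (14, 'babab')
  15 → (9, 'bababbabab')
  16 → (11, 'babbabab')
  17 → (1, 'bbaaaaaabababbabab')
  18 → (13, 'bbabab')

SA = [3, 4, 5, 6, 7, 17, 15, 8, 10, 0, 12, 18, 2, 16, 14, 9, 11, 1, 13]
[i] adj suffixes → lcp
  [1] 3/4 → 5 ('aaaaa')
  [2] 4/5 → 4 ('aaaa')
  [3] 5/6 → 3 ('aaa')
  [4] 6/7 → 2 ('aa')
  [5] 7/17 → 1 ('a')
  [6] 17/15 → 2 ('ab')
  [7] 15/8 → 4 ('abab')
  [8] 8/10 → 4 ('abab')
  [9] 10/0 → 2 ('ab')
  [10] 0/12 → 4 ('abba')
  [11] 12/18 → 0 ('')
  [12] 18/2 → 1 ('b')
  [13] 2/16 → 2 ('ba')
  [14] 16/14 → 3 ('bab')
  [15] 14/9 → 5 ('babab')
  [16] 9/11 → 3 ('bab')
  [17] 11/1 → 1 ('b')
  [18] 1/13 → 3 ('bba')

n(n+1)/2 = 19·20/2 = 190
Σ LCP = 0 + 5 + 4 + 3 + 2 + 1 + 2 + 4 + 4 + 2 + 4 + 0 + 1 + 2 + 3 + 5 + 3 + 1 + 3 = 49
distinct = 190 − 49 = 141

141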